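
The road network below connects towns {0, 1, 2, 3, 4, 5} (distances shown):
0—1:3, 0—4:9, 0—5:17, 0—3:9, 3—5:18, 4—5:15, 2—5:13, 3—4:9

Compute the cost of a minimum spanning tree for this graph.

Sort edges by weight, then run Kruskal:
0—1 (3): add — endpoints in different components.
0—3 (9): add — endpoints in different components.
0—4 (9): add — endpoints in different components.
3—4 (9): skip — 3 and 4 already connected.
2—5 (13): add — endpoints in different components.
4—5 (15): add — endpoints in different components.
MST edges: 0—1, 0—3, 0—4, 2—5, 4—5; total weight 3+9+9+13+15 = 49.

49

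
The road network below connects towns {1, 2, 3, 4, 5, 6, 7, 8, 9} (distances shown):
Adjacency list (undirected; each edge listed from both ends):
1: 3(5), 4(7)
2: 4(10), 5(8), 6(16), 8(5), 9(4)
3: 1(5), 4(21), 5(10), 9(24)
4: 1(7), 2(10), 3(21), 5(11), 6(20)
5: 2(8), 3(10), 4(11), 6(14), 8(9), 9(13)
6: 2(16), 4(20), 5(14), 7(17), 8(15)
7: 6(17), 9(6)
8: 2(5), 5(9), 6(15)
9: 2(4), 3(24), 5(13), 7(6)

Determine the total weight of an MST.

59

Prim's algorithm from 4:
Step 1: cheapest edge leaving the tree is 1-4 (7); add 1.
Step 2: cheapest edge leaving the tree is 1-3 (5); add 3.
Step 3: cheapest edge leaving the tree is 2-4 (10); add 2.
Step 4: cheapest edge leaving the tree is 2-9 (4); add 9.
Step 5: cheapest edge leaving the tree is 2-8 (5); add 8.
Step 6: cheapest edge leaving the tree is 7-9 (6); add 7.
Step 7: cheapest edge leaving the tree is 2-5 (8); add 5.
Step 8: cheapest edge leaving the tree is 5-6 (14); add 6.
MST edges: 1-4, 1-3, 2-4, 2-9, 2-8, 7-9, 2-5, 5-6; total weight 7+5+10+4+5+6+8+14 = 59.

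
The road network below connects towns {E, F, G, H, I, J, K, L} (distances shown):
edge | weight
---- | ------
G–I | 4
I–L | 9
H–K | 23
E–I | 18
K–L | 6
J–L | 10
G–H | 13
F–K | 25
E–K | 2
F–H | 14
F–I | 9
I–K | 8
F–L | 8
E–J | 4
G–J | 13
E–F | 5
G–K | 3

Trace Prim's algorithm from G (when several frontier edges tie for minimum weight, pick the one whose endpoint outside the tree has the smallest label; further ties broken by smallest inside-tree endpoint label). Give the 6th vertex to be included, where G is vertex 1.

F

Prim, starting at G.
Step 1: cheapest edge leaving the tree is G–K (3); add K.
Step 2: cheapest edge leaving the tree is E–K (2); add E.
Step 3: cheapest edge leaving the tree is G–I (4); add I.
Step 4: cheapest edge leaving the tree is E–J (4); add J.
Step 5: cheapest edge leaving the tree is E–F (5); add F.
Step 6: cheapest edge leaving the tree is K–L (6); add L.
Step 7: cheapest edge leaving the tree is G–H (13); add H.
Vertex order: G, K, E, I, J, F, L, H. The 6th vertex is F.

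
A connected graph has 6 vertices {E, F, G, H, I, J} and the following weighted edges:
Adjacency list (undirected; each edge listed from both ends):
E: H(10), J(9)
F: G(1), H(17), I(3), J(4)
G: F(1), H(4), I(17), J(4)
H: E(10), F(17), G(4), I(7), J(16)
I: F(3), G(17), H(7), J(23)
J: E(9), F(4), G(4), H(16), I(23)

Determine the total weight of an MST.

21

Sort edges by weight, then run Kruskal:
F—G (1): add — endpoints in different components.
F—I (3): add — endpoints in different components.
F—J (4): add — endpoints in different components.
G—H (4): add — endpoints in different components.
G—J (4): skip — G and J already connected.
H—I (7): skip — H and I already connected.
E—J (9): add — endpoints in different components.
MST edges: F—G, F—I, F—J, G—H, E—J; total weight 1+3+4+4+9 = 21.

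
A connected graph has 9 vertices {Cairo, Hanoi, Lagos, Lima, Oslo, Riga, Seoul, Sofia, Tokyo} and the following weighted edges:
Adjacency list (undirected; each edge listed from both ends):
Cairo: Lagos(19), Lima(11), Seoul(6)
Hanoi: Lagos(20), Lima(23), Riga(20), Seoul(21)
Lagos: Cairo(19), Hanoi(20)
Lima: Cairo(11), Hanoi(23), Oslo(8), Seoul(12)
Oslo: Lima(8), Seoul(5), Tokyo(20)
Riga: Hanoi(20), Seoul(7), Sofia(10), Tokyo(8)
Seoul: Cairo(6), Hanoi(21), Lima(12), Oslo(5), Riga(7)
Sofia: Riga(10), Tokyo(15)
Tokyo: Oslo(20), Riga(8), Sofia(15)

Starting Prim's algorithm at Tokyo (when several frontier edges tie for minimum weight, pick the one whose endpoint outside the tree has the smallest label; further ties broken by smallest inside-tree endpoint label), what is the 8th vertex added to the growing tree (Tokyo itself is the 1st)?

Lagos

Grow the tree from Tokyo using Prim:
Step 1: cheapest edge leaving the tree is Riga Tokyo (8); add Riga.
Step 2: cheapest edge leaving the tree is Riga Seoul (7); add Seoul.
Step 3: cheapest edge leaving the tree is Oslo Seoul (5); add Oslo.
Step 4: cheapest edge leaving the tree is Cairo Seoul (6); add Cairo.
Step 5: cheapest edge leaving the tree is Lima Oslo (8); add Lima.
Step 6: cheapest edge leaving the tree is Riga Sofia (10); add Sofia.
Step 7: cheapest edge leaving the tree is Cairo Lagos (19); add Lagos.
Step 8: cheapest edge leaving the tree is Hanoi Lagos (20); add Hanoi.
Vertex order: Tokyo, Riga, Seoul, Oslo, Cairo, Lima, Sofia, Lagos, Hanoi. The 8th vertex is Lagos.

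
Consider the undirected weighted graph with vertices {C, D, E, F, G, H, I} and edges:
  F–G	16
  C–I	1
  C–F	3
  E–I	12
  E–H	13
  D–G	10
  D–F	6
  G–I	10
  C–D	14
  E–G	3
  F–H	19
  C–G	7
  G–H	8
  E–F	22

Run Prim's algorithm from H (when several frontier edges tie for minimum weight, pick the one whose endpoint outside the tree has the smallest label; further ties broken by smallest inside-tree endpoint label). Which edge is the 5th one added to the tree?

C-F

Grow the tree from H using Prim:
Step 1: cheapest edge leaving the tree is G–H (8); add G.
Step 2: cheapest edge leaving the tree is E–G (3); add E.
Step 3: cheapest edge leaving the tree is C–G (7); add C.
Step 4: cheapest edge leaving the tree is C–I (1); add I.
Step 5: cheapest edge leaving the tree is C–F (3); add F.
Step 6: cheapest edge leaving the tree is D–F (6); add D.
The 5th edge added is C–F.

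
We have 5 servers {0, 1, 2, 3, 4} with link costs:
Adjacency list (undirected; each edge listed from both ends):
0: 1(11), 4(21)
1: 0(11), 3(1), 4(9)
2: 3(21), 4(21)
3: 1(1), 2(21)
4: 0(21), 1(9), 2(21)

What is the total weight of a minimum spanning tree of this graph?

Prim, starting at 2.
Step 1: cheapest edge leaving the tree is 2-3 (21); add 3.
Step 2: cheapest edge leaving the tree is 1-3 (1); add 1.
Step 3: cheapest edge leaving the tree is 1-4 (9); add 4.
Step 4: cheapest edge leaving the tree is 0-1 (11); add 0.
MST edges: 2-3, 1-3, 1-4, 0-1; total weight 21+1+9+11 = 42.

42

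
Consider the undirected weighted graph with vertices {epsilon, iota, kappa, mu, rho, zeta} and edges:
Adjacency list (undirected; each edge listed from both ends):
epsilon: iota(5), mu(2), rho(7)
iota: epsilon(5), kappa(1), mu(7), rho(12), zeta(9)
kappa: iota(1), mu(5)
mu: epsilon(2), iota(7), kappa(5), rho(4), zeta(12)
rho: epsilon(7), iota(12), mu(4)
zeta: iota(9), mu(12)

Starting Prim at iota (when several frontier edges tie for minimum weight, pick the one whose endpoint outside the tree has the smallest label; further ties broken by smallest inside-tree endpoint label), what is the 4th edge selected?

mu-rho

Prim's algorithm from iota:
Step 1: frontier [iota kappa 1, epsilon iota 5, iota mu 7, iota zeta 9, iota rho 12] → take iota kappa (1); add kappa.
Step 2: frontier [epsilon iota 5, iota mu 7, iota zeta 9, iota rho 12, kappa mu 5] → take epsilon iota (5); add epsilon.
Step 3: frontier [epsilon mu 2, epsilon rho 7, iota mu 7, iota zeta 9, iota rho 12, kappa mu 5] → take epsilon mu (2); add mu.
Step 4: frontier [epsilon rho 7, iota zeta 9, iota rho 12, mu rho 4, mu zeta 12] → take mu rho (4); add rho.
Step 5: frontier [iota zeta 9, mu zeta 12] → take iota zeta (9); add zeta.
The 4th edge added is mu rho.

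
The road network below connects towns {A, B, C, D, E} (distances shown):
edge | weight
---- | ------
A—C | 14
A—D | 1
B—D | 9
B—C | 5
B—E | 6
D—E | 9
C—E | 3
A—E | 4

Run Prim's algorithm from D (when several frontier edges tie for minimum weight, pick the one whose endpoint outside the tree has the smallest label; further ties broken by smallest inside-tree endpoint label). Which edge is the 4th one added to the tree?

Prim's algorithm from D:
Step 1: cheapest edge leaving the tree is A—D (1); add A.
Step 2: cheapest edge leaving the tree is A—E (4); add E.
Step 3: cheapest edge leaving the tree is C—E (3); add C.
Step 4: cheapest edge leaving the tree is B—C (5); add B.
The 4th edge added is B—C.

B-C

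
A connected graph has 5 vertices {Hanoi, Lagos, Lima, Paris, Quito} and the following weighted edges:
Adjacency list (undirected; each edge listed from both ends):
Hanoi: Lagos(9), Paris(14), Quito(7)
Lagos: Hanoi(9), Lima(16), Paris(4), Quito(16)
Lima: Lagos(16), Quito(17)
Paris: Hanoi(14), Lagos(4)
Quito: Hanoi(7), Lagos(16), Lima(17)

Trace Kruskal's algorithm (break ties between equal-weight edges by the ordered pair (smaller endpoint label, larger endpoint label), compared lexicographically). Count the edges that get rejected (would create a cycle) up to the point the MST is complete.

Kruskal: consider edges lightest-first.
Lagos—Paris (4): add — endpoints in different components.
Hanoi—Quito (7): add — endpoints in different components.
Hanoi—Lagos (9): add — endpoints in different components.
Hanoi—Paris (14): skip — Paris and Hanoi already connected.
Lagos—Lima (16): add — endpoints in different components.
Edges rejected before the tree was complete: 1.

1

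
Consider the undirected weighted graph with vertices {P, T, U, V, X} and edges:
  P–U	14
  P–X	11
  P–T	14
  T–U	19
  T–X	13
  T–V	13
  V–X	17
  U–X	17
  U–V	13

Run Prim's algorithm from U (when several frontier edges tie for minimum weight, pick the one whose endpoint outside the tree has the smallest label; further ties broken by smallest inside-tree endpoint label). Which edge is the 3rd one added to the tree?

Prim, starting at U.
Step 1: frontier [U–V 13, P–U 14, U–X 17, T–U 19] → take U–V (13); add V.
Step 2: frontier [P–U 14, U–X 17, T–U 19, T–V 13, V–X 17] → take T–V (13); add T.
Step 3: frontier [T–X 13, P–T 14, P–U 14, U–X 17, V–X 17] → take T–X (13); add X.
Step 4: frontier [P–T 14, P–U 14, P–X 11] → take P–X (11); add P.
The 3rd edge added is T–X.

T-X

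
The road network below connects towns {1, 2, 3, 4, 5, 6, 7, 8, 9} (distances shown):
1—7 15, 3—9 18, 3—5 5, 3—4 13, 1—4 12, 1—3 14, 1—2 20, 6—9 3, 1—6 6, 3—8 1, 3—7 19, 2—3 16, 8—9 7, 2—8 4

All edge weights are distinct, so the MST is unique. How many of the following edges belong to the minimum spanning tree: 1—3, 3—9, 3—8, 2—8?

Kruskal's algorithm — process edges by increasing weight (ties by edge label):
3—8 (1): add — endpoints in different components.
6—9 (3): add — endpoints in different components.
2—8 (4): add — endpoints in different components.
3—5 (5): add — endpoints in different components.
1—6 (6): add — endpoints in different components.
8—9 (7): add — endpoints in different components.
1—4 (12): add — endpoints in different components.
3—4 (13): skip — 3 and 4 already connected.
1—3 (14): skip — 1 and 3 already connected.
1—7 (15): add — endpoints in different components.
MST edge set: {3—8, 6—9, 2—8, 3—5, 1—6, 8—9, 1—4, 1—7}.
Of the listed edges, {3—8, 2—8} are in the MST → 2.

2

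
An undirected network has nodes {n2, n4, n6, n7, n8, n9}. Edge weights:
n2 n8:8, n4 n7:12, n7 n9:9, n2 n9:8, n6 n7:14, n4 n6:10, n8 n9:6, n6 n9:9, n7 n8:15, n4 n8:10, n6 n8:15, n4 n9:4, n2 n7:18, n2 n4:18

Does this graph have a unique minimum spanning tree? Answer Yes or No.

No

Kruskal's algorithm — process edges by increasing weight (ties by edge label):
n4 n9 (4): add — endpoints in different components.
n8 n9 (6): add — endpoints in different components.
n2 n8 (8): add — endpoints in different components.
n2 n9 (8): skip — n2 and n9 already connected.
n6 n9 (9): add — endpoints in different components.
n7 n9 (9): add — endpoints in different components.
Non-tree edge n2 n9 has weight 8, equal to the heaviest edge on its tree cycle — swapping gives another MST of the same weight. Not unique.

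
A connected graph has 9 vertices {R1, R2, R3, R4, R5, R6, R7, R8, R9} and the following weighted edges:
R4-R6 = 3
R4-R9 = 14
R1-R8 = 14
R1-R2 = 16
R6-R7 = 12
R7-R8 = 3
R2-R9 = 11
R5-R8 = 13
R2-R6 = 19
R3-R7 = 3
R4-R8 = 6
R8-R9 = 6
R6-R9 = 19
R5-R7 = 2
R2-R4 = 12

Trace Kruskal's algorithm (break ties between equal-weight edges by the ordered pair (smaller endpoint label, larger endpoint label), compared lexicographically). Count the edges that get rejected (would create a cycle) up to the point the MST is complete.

3

Kruskal's algorithm — process edges by increasing weight (ties by edge label):
R5-R7 (2): add — endpoints in different components.
R3-R7 (3): add — endpoints in different components.
R4-R6 (3): add — endpoints in different components.
R7-R8 (3): add — endpoints in different components.
R4-R8 (6): add — endpoints in different components.
R8-R9 (6): add — endpoints in different components.
R2-R9 (11): add — endpoints in different components.
R2-R4 (12): skip — R4 and R2 already connected.
R6-R7 (12): skip — R6 and R7 already connected.
R5-R8 (13): skip — R8 and R5 already connected.
R1-R8 (14): add — endpoints in different components.
Edges rejected before the tree was complete: 3.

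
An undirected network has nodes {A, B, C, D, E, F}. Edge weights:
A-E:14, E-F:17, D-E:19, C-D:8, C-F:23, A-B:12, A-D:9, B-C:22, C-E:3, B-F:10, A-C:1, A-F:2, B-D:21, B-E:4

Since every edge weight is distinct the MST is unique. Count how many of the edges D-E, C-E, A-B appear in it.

1

Kruskal: consider edges lightest-first.
A-C (1): add. Components now {A,C} {B} {D} {E} {F}
A-F (2): add. Components now {A,C,F} {B} {D} {E}
C-E (3): add. Components now {A,C,E,F} {B} {D}
B-E (4): add. Components now {A,B,C,E,F} {D}
C-D (8): add. Components now {A,B,C,D,E,F}
MST edge set: {A-C, A-F, C-E, B-E, C-D}.
Of the listed edges, {C-E} are in the MST → 1.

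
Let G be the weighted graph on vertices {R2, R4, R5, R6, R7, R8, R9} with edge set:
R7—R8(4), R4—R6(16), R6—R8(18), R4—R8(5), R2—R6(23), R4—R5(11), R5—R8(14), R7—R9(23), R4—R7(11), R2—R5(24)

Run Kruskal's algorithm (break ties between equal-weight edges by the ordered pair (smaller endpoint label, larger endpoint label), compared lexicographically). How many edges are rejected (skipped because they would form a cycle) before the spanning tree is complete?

Sort edges by weight, then run Kruskal:
R7—R8 (4): add — endpoints in different components.
R4—R8 (5): add — endpoints in different components.
R4—R5 (11): add — endpoints in different components.
R4—R7 (11): skip — R7 and R4 already connected.
R5—R8 (14): skip — R5 and R8 already connected.
R4—R6 (16): add — endpoints in different components.
R6—R8 (18): skip — R6 and R8 already connected.
R2—R6 (23): add — endpoints in different components.
R7—R9 (23): add — endpoints in different components.
Edges rejected before the tree was complete: 3.

3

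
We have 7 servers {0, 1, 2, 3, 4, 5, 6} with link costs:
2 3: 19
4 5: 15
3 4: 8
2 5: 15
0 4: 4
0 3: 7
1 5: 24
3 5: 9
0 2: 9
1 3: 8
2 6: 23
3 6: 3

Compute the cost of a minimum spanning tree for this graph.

Sort edges by weight, then run Kruskal:
3 6 (3): add. Components now {0} {1} {2} {3,6} {4} {5}
0 4 (4): add. Components now {0,4} {1} {2} {3,6} {5}
0 3 (7): add. Components now {0,3,4,6} {1} {2} {5}
1 3 (8): add. Components now {0,1,3,4,6} {2} {5}
3 4 (8): skip — 3 and 4 already connected.
0 2 (9): add. Components now {0,1,2,3,4,6} {5}
3 5 (9): add. Components now {0,1,2,3,4,5,6}
MST edges: 3 6, 0 4, 0 3, 1 3, 0 2, 3 5; total weight 3+4+7+8+9+9 = 40.

40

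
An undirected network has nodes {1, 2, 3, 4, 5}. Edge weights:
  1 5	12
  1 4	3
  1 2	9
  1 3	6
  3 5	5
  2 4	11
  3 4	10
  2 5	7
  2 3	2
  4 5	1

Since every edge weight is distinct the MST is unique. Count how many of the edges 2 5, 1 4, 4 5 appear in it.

Kruskal's algorithm — process edges by increasing weight (ties by edge label):
4 5 (1): add — endpoints in different components.
2 3 (2): add — endpoints in different components.
1 4 (3): add — endpoints in different components.
3 5 (5): add — endpoints in different components.
MST edge set: {4 5, 2 3, 1 4, 3 5}.
Of the listed edges, {1 4, 4 5} are in the MST → 2.

2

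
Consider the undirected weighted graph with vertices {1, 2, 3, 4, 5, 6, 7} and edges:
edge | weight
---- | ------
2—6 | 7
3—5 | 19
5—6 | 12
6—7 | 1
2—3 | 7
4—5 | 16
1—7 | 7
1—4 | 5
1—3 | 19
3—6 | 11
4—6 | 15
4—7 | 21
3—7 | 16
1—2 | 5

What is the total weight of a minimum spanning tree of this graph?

Grow the tree from 4 using Prim:
Step 1: cheapest edge leaving the tree is 1—4 (5); add 1.
Step 2: cheapest edge leaving the tree is 1—2 (5); add 2.
Step 3: cheapest edge leaving the tree is 2—3 (7); add 3.
Step 4: cheapest edge leaving the tree is 2—6 (7); add 6.
Step 5: cheapest edge leaving the tree is 6—7 (1); add 7.
Step 6: cheapest edge leaving the tree is 5—6 (12); add 5.
MST edges: 1—4, 1—2, 2—3, 2—6, 6—7, 5—6; total weight 5+5+7+7+1+12 = 37.

37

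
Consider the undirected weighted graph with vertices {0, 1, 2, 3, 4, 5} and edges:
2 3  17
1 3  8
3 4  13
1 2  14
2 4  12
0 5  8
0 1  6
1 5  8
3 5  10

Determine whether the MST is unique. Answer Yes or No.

No

Kruskal's algorithm — process edges by increasing weight (ties by edge label):
0 1 (6): add. Components now {0,1} {2} {3} {4} {5}
0 5 (8): add. Components now {0,1,5} {2} {3} {4}
1 3 (8): add. Components now {0,1,3,5} {2} {4}
1 5 (8): skip — 1 and 5 already connected.
3 5 (10): skip — 3 and 5 already connected.
2 4 (12): add. Components now {0,1,3,5} {2,4}
3 4 (13): add. Components now {0,1,2,3,4,5}
Non-tree edge 1 5 has weight 8, equal to the heaviest edge on its tree cycle — swapping gives another MST of the same weight. Not unique.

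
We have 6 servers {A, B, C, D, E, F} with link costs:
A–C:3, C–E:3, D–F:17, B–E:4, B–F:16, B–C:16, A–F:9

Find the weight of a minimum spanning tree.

36

Prim, starting at F.
Step 1: cheapest edge leaving the tree is A–F (9); add A.
Step 2: cheapest edge leaving the tree is A–C (3); add C.
Step 3: cheapest edge leaving the tree is C–E (3); add E.
Step 4: cheapest edge leaving the tree is B–E (4); add B.
Step 5: cheapest edge leaving the tree is D–F (17); add D.
MST edges: A–F, A–C, C–E, B–E, D–F; total weight 9+3+3+4+17 = 36.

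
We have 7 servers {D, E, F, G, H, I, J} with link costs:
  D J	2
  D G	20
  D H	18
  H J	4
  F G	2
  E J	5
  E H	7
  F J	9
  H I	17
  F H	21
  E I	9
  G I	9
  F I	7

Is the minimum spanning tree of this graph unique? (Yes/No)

No

Kruskal's algorithm — process edges by increasing weight (ties by edge label):
D J (2): add — endpoints in different components.
F G (2): add — endpoints in different components.
H J (4): add — endpoints in different components.
E J (5): add — endpoints in different components.
E H (7): skip — E and H already connected.
F I (7): add — endpoints in different components.
E I (9): add — endpoints in different components.
Non-tree edge F J has weight 9, equal to the heaviest edge on its tree cycle — swapping gives another MST of the same weight. Not unique.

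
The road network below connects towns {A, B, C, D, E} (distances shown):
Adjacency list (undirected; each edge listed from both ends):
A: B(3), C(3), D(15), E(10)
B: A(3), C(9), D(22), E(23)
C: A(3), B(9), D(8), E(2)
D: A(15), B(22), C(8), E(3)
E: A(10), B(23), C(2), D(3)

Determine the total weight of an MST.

11

Sort edges by weight, then run Kruskal:
C E (2): add — endpoints in different components.
A B (3): add — endpoints in different components.
A C (3): add — endpoints in different components.
D E (3): add — endpoints in different components.
MST edges: C E, A B, A C, D E; total weight 2+3+3+3 = 11.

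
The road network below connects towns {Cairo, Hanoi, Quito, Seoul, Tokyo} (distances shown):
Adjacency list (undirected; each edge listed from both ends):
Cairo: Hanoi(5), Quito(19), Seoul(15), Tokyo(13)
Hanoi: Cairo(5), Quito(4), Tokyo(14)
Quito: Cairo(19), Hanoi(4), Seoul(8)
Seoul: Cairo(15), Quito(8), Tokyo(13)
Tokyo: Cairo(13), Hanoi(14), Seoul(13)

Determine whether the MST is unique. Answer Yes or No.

Sort edges by weight, then run Kruskal:
Hanoi—Quito (4): add. Components now {Cairo} {Hanoi,Quito} {Seoul} {Tokyo}
Cairo—Hanoi (5): add. Components now {Cairo,Hanoi,Quito} {Seoul} {Tokyo}
Quito—Seoul (8): add. Components now {Cairo,Hanoi,Quito,Seoul} {Tokyo}
Cairo—Tokyo (13): add. Components now {Cairo,Hanoi,Quito,Seoul,Tokyo}
Non-tree edge Seoul—Tokyo has weight 13, equal to the heaviest edge on its tree cycle — swapping gives another MST of the same weight. Not unique.

No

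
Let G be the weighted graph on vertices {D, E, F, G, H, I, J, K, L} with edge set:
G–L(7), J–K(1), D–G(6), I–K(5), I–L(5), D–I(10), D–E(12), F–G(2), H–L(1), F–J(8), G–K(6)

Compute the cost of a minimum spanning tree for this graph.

38

Kruskal: consider edges lightest-first.
H–L (1): add — endpoints in different components.
J–K (1): add — endpoints in different components.
F–G (2): add — endpoints in different components.
I–K (5): add — endpoints in different components.
I–L (5): add — endpoints in different components.
D–G (6): add — endpoints in different components.
G–K (6): add — endpoints in different components.
G–L (7): skip — G and L already connected.
F–J (8): skip — F and J already connected.
D–I (10): skip — D and I already connected.
D–E (12): add — endpoints in different components.
MST edges: H–L, J–K, F–G, I–K, I–L, D–G, G–K, D–E; total weight 1+1+2+5+5+6+6+12 = 38.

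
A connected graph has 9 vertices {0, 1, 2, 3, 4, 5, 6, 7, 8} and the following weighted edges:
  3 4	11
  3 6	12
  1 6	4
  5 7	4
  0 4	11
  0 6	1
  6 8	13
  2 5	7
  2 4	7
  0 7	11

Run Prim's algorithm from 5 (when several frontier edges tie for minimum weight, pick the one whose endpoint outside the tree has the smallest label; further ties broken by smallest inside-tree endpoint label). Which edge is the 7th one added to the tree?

3-4

Prim, starting at 5.
Step 1: cheapest edge leaving the tree is 5 7 (4); add 7.
Step 2: cheapest edge leaving the tree is 2 5 (7); add 2.
Step 3: cheapest edge leaving the tree is 2 4 (7); add 4.
Step 4: cheapest edge leaving the tree is 0 4 (11); add 0.
Step 5: cheapest edge leaving the tree is 0 6 (1); add 6.
Step 6: cheapest edge leaving the tree is 1 6 (4); add 1.
Step 7: cheapest edge leaving the tree is 3 4 (11); add 3.
Step 8: cheapest edge leaving the tree is 6 8 (13); add 8.
The 7th edge added is 3 4.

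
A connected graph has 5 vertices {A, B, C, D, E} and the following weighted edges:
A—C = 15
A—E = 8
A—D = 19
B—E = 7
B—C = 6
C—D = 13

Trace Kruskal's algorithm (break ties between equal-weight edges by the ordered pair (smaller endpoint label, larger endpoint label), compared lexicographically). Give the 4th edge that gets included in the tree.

Kruskal: consider edges lightest-first.
B—C (6): add. Components now {A} {B,C} {D} {E}
B—E (7): add. Components now {A} {B,C,E} {D}
A—E (8): add. Components now {A,B,C,E} {D}
C—D (13): add. Components now {A,B,C,D,E}
The 4th edge added is C—D.

C-D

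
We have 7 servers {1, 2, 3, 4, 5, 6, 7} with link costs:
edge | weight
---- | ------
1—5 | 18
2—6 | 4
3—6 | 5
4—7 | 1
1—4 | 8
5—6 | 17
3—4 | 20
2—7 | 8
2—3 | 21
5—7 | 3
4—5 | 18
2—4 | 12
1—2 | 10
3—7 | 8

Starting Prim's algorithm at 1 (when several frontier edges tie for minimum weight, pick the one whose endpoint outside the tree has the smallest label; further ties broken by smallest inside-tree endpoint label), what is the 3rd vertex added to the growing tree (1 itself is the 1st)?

Grow the tree from 1 using Prim:
Step 1: cheapest edge leaving the tree is 1—4 (8); add 4.
Step 2: cheapest edge leaving the tree is 4—7 (1); add 7.
Step 3: cheapest edge leaving the tree is 5—7 (3); add 5.
Step 4: cheapest edge leaving the tree is 2—7 (8); add 2.
Step 5: cheapest edge leaving the tree is 2—6 (4); add 6.
Step 6: cheapest edge leaving the tree is 3—6 (5); add 3.
Vertex order: 1, 4, 7, 5, 2, 6, 3. The 3rd vertex is 7.

7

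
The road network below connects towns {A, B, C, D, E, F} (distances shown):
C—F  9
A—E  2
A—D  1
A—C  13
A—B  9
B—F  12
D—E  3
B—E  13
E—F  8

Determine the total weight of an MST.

Kruskal's algorithm — process edges by increasing weight (ties by edge label):
A—D (1): add — endpoints in different components.
A—E (2): add — endpoints in different components.
D—E (3): skip — D and E already connected.
E—F (8): add — endpoints in different components.
A—B (9): add — endpoints in different components.
C—F (9): add — endpoints in different components.
MST edges: A—D, A—E, E—F, A—B, C—F; total weight 1+2+8+9+9 = 29.

29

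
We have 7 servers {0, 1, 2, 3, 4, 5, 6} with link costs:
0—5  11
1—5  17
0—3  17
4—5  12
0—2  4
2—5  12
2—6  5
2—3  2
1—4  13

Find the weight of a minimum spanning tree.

Prim's algorithm from 1:
Step 1: frontier [1—4 13, 1—5 17] → take 1—4 (13); add 4.
Step 2: frontier [1—5 17, 4—5 12] → take 4—5 (12); add 5.
Step 3: frontier [0—5 11, 2—5 12] → take 0—5 (11); add 0.
Step 4: frontier [0—2 4, 0—3 17, 2—5 12] → take 0—2 (4); add 2.
Step 5: frontier [0—3 17, 2—3 2, 2—6 5] → take 2—3 (2); add 3.
Step 6: frontier [2—6 5] → take 2—6 (5); add 6.
MST edges: 1—4, 4—5, 0—5, 0—2, 2—3, 2—6; total weight 13+12+11+4+2+5 = 47.

47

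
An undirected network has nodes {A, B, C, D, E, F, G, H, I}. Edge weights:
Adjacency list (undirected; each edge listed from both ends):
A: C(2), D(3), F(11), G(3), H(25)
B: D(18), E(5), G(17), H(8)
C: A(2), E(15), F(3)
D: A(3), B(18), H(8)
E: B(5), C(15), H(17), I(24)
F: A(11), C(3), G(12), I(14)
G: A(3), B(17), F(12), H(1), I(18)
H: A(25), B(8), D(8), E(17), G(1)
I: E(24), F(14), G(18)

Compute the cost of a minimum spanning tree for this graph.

39

Prim's algorithm from G:
Step 1: cheapest edge leaving the tree is G—H (1); add H.
Step 2: cheapest edge leaving the tree is A—G (3); add A.
Step 3: cheapest edge leaving the tree is A—C (2); add C.
Step 4: cheapest edge leaving the tree is A—D (3); add D.
Step 5: cheapest edge leaving the tree is C—F (3); add F.
Step 6: cheapest edge leaving the tree is B—H (8); add B.
Step 7: cheapest edge leaving the tree is B—E (5); add E.
Step 8: cheapest edge leaving the tree is F—I (14); add I.
MST edges: G—H, A—G, A—C, A—D, C—F, B—H, B—E, F—I; total weight 1+3+2+3+3+8+5+14 = 39.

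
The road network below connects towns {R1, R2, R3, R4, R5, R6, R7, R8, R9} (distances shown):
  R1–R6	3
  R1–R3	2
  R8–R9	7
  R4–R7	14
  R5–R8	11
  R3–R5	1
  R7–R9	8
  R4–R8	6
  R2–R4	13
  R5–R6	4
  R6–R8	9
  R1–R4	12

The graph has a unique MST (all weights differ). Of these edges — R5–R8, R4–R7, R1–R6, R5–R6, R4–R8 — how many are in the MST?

Sort edges by weight, then run Kruskal:
R3–R5 (1): add — endpoints in different components.
R1–R3 (2): add — endpoints in different components.
R1–R6 (3): add — endpoints in different components.
R5–R6 (4): skip — R5 and R6 already connected.
R4–R8 (6): add — endpoints in different components.
R8–R9 (7): add — endpoints in different components.
R7–R9 (8): add — endpoints in different components.
R6–R8 (9): add — endpoints in different components.
R5–R8 (11): skip — R5 and R8 already connected.
R1–R4 (12): skip — R4 and R1 already connected.
R2–R4 (13): add — endpoints in different components.
MST edge set: {R3–R5, R1–R3, R1–R6, R4–R8, R8–R9, R7–R9, R6–R8, R2–R4}.
Of the listed edges, {R1–R6, R4–R8} are in the MST → 2.

2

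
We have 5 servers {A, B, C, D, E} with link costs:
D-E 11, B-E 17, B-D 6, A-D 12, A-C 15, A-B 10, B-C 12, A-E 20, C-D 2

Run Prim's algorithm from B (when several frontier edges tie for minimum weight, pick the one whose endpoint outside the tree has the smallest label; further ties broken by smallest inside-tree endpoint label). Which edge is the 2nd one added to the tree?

C-D

Prim's algorithm from B:
Step 1: cheapest edge leaving the tree is B-D (6); add D.
Step 2: cheapest edge leaving the tree is C-D (2); add C.
Step 3: cheapest edge leaving the tree is A-B (10); add A.
Step 4: cheapest edge leaving the tree is D-E (11); add E.
The 2nd edge added is C-D.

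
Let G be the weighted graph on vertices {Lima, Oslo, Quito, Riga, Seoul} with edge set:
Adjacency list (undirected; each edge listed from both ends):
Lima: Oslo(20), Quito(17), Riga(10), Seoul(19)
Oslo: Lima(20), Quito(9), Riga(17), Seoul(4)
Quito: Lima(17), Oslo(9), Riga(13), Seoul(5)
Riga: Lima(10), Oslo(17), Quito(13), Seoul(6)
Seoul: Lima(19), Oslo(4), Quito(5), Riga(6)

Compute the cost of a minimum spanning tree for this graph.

Kruskal's algorithm — process edges by increasing weight (ties by edge label):
Oslo—Seoul (4): add. Components now {Lima} {Oslo,Seoul} {Quito} {Riga}
Quito—Seoul (5): add. Components now {Lima} {Oslo,Quito,Seoul} {Riga}
Riga—Seoul (6): add. Components now {Lima} {Oslo,Quito,Riga,Seoul}
Oslo—Quito (9): skip — Oslo and Quito already connected.
Lima—Riga (10): add. Components now {Lima,Oslo,Quito,Riga,Seoul}
MST edges: Oslo—Seoul, Quito—Seoul, Riga—Seoul, Lima—Riga; total weight 4+5+6+10 = 25.

25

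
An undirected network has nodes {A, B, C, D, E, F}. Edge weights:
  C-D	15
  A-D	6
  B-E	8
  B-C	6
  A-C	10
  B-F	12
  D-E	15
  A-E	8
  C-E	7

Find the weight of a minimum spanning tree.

39

Grow the tree from F using Prim:
Step 1: frontier [B-F 12] → take B-F (12); add B.
Step 2: frontier [B-C 6, B-E 8] → take B-C (6); add C.
Step 3: frontier [B-E 8, C-E 7, A-C 10, C-D 15] → take C-E (7); add E.
Step 4: frontier [A-C 10, C-D 15, A-E 8, D-E 15] → take A-E (8); add A.
Step 5: frontier [A-D 6, C-D 15, D-E 15] → take A-D (6); add D.
MST edges: B-F, B-C, C-E, A-E, A-D; total weight 12+6+7+8+6 = 39.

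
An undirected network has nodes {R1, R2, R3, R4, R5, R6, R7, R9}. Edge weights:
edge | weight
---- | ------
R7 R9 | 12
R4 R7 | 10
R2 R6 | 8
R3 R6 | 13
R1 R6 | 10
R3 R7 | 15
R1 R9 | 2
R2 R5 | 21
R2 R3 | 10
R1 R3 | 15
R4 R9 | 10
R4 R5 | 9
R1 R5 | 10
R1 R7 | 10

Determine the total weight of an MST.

Kruskal: consider edges lightest-first.
R1 R9 (2): add — endpoints in different components.
R2 R6 (8): add — endpoints in different components.
R4 R5 (9): add — endpoints in different components.
R1 R5 (10): add — endpoints in different components.
R1 R6 (10): add — endpoints in different components.
R1 R7 (10): add — endpoints in different components.
R2 R3 (10): add — endpoints in different components.
MST edges: R1 R9, R2 R6, R4 R5, R1 R5, R1 R6, R1 R7, R2 R3; total weight 2+8+9+10+10+10+10 = 59.

59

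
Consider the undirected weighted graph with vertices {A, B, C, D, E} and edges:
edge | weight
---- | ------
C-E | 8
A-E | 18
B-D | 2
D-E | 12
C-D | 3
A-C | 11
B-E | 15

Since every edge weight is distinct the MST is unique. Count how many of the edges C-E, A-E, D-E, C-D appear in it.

Kruskal's algorithm — process edges by increasing weight (ties by edge label):
B-D (2): add. Components now {A} {B,D} {C} {E}
C-D (3): add. Components now {A} {B,C,D} {E}
C-E (8): add. Components now {A} {B,C,D,E}
A-C (11): add. Components now {A,B,C,D,E}
MST edge set: {B-D, C-D, C-E, A-C}.
Of the listed edges, {C-E, C-D} are in the MST → 2.

2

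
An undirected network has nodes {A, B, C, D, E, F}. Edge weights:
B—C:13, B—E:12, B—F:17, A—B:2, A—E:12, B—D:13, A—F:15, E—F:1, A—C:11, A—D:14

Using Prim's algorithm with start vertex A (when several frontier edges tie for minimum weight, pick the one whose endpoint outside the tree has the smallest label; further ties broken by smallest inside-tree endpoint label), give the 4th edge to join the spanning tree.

Prim's algorithm from A:
Step 1: frontier [A—B 2, A—C 11, A—E 12, A—D 14, A—F 15] → take A—B (2); add B.
Step 2: frontier [A—C 11, A—E 12, A—D 14, A—F 15, B—E 12, B—C 13, B—D 13, B—F 17] → take A—C (11); add C.
Step 3: frontier [A—E 12, A—D 14, A—F 15, B—E 12, B—D 13, B—F 17] → take A—E (12); add E.
Step 4: frontier [A—D 14, A—F 15, B—D 13, B—F 17, E—F 1] → take E—F (1); add F.
Step 5: frontier [A—D 14, B—D 13] → take B—D (13); add D.
The 4th edge added is E—F.

E-F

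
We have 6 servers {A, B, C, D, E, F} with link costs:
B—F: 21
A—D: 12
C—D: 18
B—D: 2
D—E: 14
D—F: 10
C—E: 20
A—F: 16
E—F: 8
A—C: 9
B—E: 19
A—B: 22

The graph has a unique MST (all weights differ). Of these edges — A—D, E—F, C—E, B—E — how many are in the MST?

2

Kruskal's algorithm — process edges by increasing weight (ties by edge label):
B—D (2): add. Components now {A} {B,D} {C} {E} {F}
E—F (8): add. Components now {A} {B,D} {C} {E,F}
A—C (9): add. Components now {A,C} {B,D} {E,F}
D—F (10): add. Components now {A,C} {B,D,E,F}
A—D (12): add. Components now {A,B,C,D,E,F}
MST edge set: {B—D, E—F, A—C, D—F, A—D}.
Of the listed edges, {A—D, E—F} are in the MST → 2.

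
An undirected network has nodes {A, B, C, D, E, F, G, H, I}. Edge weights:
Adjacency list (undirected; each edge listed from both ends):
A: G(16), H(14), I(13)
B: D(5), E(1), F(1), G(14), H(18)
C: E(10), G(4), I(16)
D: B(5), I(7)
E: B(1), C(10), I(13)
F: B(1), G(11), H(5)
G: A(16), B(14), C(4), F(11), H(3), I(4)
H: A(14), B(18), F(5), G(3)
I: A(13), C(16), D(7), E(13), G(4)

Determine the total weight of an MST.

Kruskal: consider edges lightest-first.
B—E (1): add — endpoints in different components.
B—F (1): add — endpoints in different components.
G—H (3): add — endpoints in different components.
C—G (4): add — endpoints in different components.
G—I (4): add — endpoints in different components.
B—D (5): add — endpoints in different components.
F—H (5): add — endpoints in different components.
D—I (7): skip — D and I already connected.
C—E (10): skip — C and E already connected.
F—G (11): skip — F and G already connected.
A—I (13): add — endpoints in different components.
MST edges: B—E, B—F, G—H, C—G, G—I, B—D, F—H, A—I; total weight 1+1+3+4+4+5+5+13 = 36.

36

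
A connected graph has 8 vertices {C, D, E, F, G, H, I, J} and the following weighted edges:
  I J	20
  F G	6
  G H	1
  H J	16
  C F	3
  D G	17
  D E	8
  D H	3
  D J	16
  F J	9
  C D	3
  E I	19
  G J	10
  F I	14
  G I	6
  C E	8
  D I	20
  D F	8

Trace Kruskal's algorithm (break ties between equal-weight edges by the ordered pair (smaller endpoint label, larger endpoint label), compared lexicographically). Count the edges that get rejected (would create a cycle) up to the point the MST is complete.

Sort edges by weight, then run Kruskal:
G H (1): add — endpoints in different components.
C D (3): add — endpoints in different components.
C F (3): add — endpoints in different components.
D H (3): add — endpoints in different components.
F G (6): skip — F and G already connected.
G I (6): add — endpoints in different components.
C E (8): add — endpoints in different components.
D E (8): skip — D and E already connected.
D F (8): skip — D and F already connected.
F J (9): add — endpoints in different components.
Edges rejected before the tree was complete: 3.

3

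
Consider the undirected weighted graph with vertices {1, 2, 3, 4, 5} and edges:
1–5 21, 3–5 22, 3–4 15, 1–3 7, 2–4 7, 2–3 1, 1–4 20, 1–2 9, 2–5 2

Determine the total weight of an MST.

Sort edges by weight, then run Kruskal:
2–3 (1): add — endpoints in different components.
2–5 (2): add — endpoints in different components.
1–3 (7): add — endpoints in different components.
2–4 (7): add — endpoints in different components.
MST edges: 2–3, 2–5, 1–3, 2–4; total weight 1+2+7+7 = 17.

17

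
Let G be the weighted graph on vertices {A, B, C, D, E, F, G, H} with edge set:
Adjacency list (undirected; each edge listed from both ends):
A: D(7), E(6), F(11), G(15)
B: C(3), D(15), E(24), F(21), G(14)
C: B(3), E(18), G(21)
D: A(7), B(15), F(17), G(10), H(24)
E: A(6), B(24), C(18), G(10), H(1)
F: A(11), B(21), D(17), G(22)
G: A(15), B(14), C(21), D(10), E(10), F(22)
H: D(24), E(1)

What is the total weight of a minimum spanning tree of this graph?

52

Sort edges by weight, then run Kruskal:
E H (1): add — endpoints in different components.
B C (3): add — endpoints in different components.
A E (6): add — endpoints in different components.
A D (7): add — endpoints in different components.
D G (10): add — endpoints in different components.
E G (10): skip — E and G already connected.
A F (11): add — endpoints in different components.
B G (14): add — endpoints in different components.
MST edges: E H, B C, A E, A D, D G, A F, B G; total weight 1+3+6+7+10+11+14 = 52.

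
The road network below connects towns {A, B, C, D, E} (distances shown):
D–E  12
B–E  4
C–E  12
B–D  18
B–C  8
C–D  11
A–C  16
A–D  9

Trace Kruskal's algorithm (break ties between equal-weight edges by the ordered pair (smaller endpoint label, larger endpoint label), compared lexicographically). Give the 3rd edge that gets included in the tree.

A-D

Kruskal: consider edges lightest-first.
B–E (4): add. Components now {A} {B,E} {C} {D}
B–C (8): add. Components now {A} {B,C,E} {D}
A–D (9): add. Components now {A,D} {B,C,E}
C–D (11): add. Components now {A,B,C,D,E}
The 3rd edge added is A–D.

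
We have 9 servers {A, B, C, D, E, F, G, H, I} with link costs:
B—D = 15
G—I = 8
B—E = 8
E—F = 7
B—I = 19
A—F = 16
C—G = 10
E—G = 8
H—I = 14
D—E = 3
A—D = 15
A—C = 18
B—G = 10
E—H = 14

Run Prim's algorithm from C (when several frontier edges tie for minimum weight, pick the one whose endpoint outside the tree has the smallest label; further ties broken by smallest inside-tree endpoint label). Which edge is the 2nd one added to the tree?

Prim's algorithm from C:
Step 1: cheapest edge leaving the tree is C—G (10); add G.
Step 2: cheapest edge leaving the tree is E—G (8); add E.
Step 3: cheapest edge leaving the tree is D—E (3); add D.
Step 4: cheapest edge leaving the tree is E—F (7); add F.
Step 5: cheapest edge leaving the tree is B—E (8); add B.
Step 6: cheapest edge leaving the tree is G—I (8); add I.
Step 7: cheapest edge leaving the tree is E—H (14); add H.
Step 8: cheapest edge leaving the tree is A—D (15); add A.
The 2nd edge added is E—G.

E-G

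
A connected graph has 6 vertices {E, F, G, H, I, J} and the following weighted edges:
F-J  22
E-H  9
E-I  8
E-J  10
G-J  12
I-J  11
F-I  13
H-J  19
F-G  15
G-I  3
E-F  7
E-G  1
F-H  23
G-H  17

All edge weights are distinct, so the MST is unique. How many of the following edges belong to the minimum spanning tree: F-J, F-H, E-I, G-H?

0

Kruskal's algorithm — process edges by increasing weight (ties by edge label):
E-G (1): add — endpoints in different components.
G-I (3): add — endpoints in different components.
E-F (7): add — endpoints in different components.
E-I (8): skip — E and I already connected.
E-H (9): add — endpoints in different components.
E-J (10): add — endpoints in different components.
MST edge set: {E-G, G-I, E-F, E-H, E-J}.
Of the listed edges, {} are in the MST → 0.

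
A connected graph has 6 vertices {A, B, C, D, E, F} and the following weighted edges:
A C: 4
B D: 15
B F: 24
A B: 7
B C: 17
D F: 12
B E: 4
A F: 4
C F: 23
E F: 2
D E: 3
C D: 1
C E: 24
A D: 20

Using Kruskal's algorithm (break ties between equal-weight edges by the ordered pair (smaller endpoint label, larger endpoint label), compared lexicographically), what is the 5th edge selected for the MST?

Sort edges by weight, then run Kruskal:
C D (1): add — endpoints in different components.
E F (2): add — endpoints in different components.
D E (3): add — endpoints in different components.
A C (4): add — endpoints in different components.
A F (4): skip — A and F already connected.
B E (4): add — endpoints in different components.
The 5th edge added is B E.

B-E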